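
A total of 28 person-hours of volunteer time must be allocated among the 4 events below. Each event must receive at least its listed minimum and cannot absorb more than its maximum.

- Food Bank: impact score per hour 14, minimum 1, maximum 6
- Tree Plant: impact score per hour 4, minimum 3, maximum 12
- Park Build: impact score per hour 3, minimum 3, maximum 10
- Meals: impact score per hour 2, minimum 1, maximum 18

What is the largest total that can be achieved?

161

Meeting every minimum uses 1+3+3+1 = 8 person-hours, leaving 20.
Order the events by impact score per hour: Food Bank 14 > Tree Plant 4 > Park Build 3 > Meals 2.
Food Bank takes 5 more to reach its cap of 6 ; 15 left.
Tree Plant: +9 to 12 (cap) ; 6 left.
Only 6 left; Park Build takes them to reach 9.
Total = 14×6 + 4×12 + 3×9 + 2×1 = 161.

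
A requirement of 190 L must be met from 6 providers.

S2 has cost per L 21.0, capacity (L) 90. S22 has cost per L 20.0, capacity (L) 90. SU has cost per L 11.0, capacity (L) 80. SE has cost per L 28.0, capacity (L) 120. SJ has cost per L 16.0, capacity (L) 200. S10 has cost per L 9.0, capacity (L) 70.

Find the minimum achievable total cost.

Cheapest first:
S10 at 9.0: take all 70 L ; 120 still needed.
Take 80 from SU at 11.0 ; need 40 more.
SJ at 16.0: take 40 of its 200 ; requirement met.
S22, S2, SE: unused.
Cost = 70×9.0 + 80×11.0 + 40×16.0 = 2150.

2150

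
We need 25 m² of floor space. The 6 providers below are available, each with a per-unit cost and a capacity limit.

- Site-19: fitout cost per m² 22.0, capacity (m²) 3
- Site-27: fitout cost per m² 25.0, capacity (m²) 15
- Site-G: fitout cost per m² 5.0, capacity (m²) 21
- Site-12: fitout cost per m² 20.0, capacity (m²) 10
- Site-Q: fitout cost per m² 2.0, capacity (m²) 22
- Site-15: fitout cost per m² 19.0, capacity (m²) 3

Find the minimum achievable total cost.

59

Cheapest first:
Site-Q (2.0): use full 22 — 3 m² to go.
Take 3 from Site-G at 5.0 to finish.
Site-15, Site-12, Site-19, Site-27: unused.
Cost = 22×2.0 + 3×5.0 = 59.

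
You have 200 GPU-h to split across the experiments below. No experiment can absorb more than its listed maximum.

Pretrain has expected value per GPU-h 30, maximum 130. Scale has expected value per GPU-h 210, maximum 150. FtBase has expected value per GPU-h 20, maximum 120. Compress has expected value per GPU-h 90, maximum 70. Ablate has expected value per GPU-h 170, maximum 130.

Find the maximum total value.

Highest expected value per GPU-h first: Scale 210 > Ablate 170 > Compress 90 > Pretrain 30 > FtBase 20.
Scale: +150 to 150 (cap) — 50 left.
Only 50 left; Ablate takes them to reach 50.
Total = 210×150 + 170×50 = 40000.

40000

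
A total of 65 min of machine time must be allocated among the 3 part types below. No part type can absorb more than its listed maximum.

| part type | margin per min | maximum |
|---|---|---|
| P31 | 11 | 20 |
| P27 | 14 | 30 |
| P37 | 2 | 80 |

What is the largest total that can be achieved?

670

Rank by margin per min: P27 14 > P31 11 > P37 2.
P27: +30 to 30 (cap) ; 35 left.
Give P31 20 to hit its cap of 20 ; 15 left.
Only 15 left; P37 takes them to reach 15.
Total = 11×20 + 14×30 + 2×15 = 670.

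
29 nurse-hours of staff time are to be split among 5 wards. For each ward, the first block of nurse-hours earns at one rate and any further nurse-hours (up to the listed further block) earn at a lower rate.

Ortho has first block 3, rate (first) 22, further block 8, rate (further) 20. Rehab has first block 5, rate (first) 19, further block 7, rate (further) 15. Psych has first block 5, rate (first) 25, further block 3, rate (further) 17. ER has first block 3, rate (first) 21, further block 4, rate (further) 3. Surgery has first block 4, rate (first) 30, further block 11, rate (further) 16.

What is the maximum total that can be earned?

Treat each block as its own option and order by rate: Surgery/T1 30 > Psych/T1 25 > Ortho/T1 22 > ER/T1 21 > Ortho/T2 20 > Rehab/T1 19 > Psych/T2 17 > Surgery/T2 16 > Rehab/T2 15 > ER/T2 3.
Fill Surgery T1 block (4 at 30) ; 25 left.
Fill Psych T1 block (5 at 25) ; 20 left.
Fill Ortho T1 block (3 at 22) ; 17 left.
Fill ER T1 block (3 at 21) ; 14 left.
Ortho T2 at 20: fill all 8 ; 6 left.
Fill Rehab T1 block (5 at 19) ; 1 left.
Psych/T2: +1 of 3 at 17; pool empty.
Total = 30×4 + 25×5 + 22×3 + 21×3 + 20×8 + 19×5 + 17×1 = 646.

646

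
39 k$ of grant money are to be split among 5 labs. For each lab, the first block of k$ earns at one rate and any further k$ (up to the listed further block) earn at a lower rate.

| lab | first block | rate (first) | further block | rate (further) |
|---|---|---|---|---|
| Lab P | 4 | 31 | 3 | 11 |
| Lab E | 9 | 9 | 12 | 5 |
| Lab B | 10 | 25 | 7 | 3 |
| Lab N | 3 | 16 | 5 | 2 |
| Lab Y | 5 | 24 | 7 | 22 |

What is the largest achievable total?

Treat each block as its own option and order by rate: Lab P/first 31 > Lab B/first 25 > Lab Y/first 24 > Lab Y/second 22 > Lab N/first 16 > Lab P/second 11 > Lab E/first 9 > Lab E/second 5 > Lab B/second 3 > Lab N/second 2.
Lab P/first (31): +4 — 35 left.
Fill Lab B first block (10 at 25) — 25 left.
Lab Y/first (24): +5 — 20 left.
Fill Lab Y second block (7 at 22) — 13 left.
Lab N/first (16): +3 — 10 left.
Lab P second at 11: fill all 3 — 7 left.
7 remain; put them into Lab E first at 9.
Total = 31×4 + 25×10 + 24×5 + 22×7 + 16×3 + 11×3 + 9×7 = 792.

792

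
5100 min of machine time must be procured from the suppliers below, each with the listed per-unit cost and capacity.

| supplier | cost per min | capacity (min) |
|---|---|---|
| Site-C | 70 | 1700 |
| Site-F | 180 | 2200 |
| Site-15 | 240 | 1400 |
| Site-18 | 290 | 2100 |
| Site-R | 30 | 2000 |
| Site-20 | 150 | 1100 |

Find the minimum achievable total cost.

Use suppliers in increasing cost order.
Take 2000 from Site-R at 30 → need 3100 more.
Site-C at 70: take all 1700 min → 1400 still needed.
Take 1100 from Site-20 at 150 → need 300 more.
Site-F (180): take the remaining 300 → done.
Site-15, Site-18: unused.
Cost = 2000×30 + 1700×70 + 1100×150 + 300×180 = 398000.

398000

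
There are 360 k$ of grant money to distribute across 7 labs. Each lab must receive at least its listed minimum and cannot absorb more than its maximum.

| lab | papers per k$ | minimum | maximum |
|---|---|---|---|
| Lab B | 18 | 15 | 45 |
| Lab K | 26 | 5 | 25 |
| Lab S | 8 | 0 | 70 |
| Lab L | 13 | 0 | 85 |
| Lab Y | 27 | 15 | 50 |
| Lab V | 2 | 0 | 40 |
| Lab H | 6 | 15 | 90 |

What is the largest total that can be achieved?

Meeting every minimum uses 15+5+0+0+15+0+15 = 50 k$, leaving 310.
Highest papers per k$ first: Lab Y 27 > Lab K 26 > Lab B 18 > Lab L 13 > Lab S 8 > Lab H 6 > Lab V 2.
Lab Y: +35 to 50 (cap) → 275 left.
Lab K takes 20 more to reach its cap of 25 → 255 left.
Give Lab B 30 more to hit its cap of 45 → 225 left.
Lab L: +85 to 85 (cap) → 140 left.
Lab S takes 70 more to reach its cap of 70 → 70 left.
Only 70 left; Lab H takes them to reach 85.
Total = 18×45 + 26×25 + 8×70 + 13×85 + 27×50 + 6×85 = 4985.

4985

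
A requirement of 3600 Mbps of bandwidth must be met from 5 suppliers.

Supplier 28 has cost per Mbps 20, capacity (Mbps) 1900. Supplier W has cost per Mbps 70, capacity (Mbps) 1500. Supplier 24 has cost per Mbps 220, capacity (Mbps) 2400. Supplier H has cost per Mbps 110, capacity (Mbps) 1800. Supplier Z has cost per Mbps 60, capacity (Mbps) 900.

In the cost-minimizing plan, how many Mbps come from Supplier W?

Use suppliers in increasing cost order.
Supplier 28 at 20: take all 1900 Mbps — 1700 still needed.
Supplier Z at 60: take all 900 Mbps — 800 still needed.
Take 800 from Supplier W at 70 to finish.
Supplier H, Supplier 24: unused.

800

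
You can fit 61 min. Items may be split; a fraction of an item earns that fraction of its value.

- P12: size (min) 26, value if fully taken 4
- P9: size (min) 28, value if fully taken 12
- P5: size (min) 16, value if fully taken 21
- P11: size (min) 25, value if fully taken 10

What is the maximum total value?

39.8

Sort by value density: P5 21/16≈1.31, P9 12/28≈0.429, P11 10/25≈0.4, P12 4/26≈0.154.
Take all of P5 (16 min, value 21) → 45 min left.
Take all of P9 (28 min, value 12) → 17 min left.
Only 17 min remain; take 17/25 of P11 for value 10×17/25 = 6.8.
Total value = 39.8.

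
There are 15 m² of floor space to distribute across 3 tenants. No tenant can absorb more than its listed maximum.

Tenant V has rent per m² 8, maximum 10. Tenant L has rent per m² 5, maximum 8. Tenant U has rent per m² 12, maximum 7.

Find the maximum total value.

148

Rank by rent per m²: Tenant U 12 > Tenant V 8 > Tenant L 5.
Tenant U: +7 to 7 (cap) — 8 left.
Only 8 left; Tenant V takes them to reach 8.
Total = 8×8 + 12×7 = 148.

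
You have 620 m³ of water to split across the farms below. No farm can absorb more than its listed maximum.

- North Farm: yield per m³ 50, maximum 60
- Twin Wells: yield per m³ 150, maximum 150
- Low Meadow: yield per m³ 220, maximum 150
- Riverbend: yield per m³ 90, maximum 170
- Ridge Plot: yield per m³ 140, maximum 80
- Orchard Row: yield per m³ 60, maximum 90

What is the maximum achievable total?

86200

Highest yield per m³ first: Low Meadow 220 > Twin Wells 150 > Ridge Plot 140 > Riverbend 90 > Orchard Row 60 > North Farm 50.
Low Meadow: +150 to 150 (cap) — 470 left.
Twin Wells takes 150 to reach its cap of 150 — 320 left.
Ridge Plot: +80 to 80 (cap) — 240 left.
Riverbend takes 170 to reach its cap of 170 — 70 left.
Orchard Row: +70 (room for 90) → 70. Pool exhausted.
Total = 150×150 + 220×150 + 90×170 + 140×80 + 60×70 = 86200.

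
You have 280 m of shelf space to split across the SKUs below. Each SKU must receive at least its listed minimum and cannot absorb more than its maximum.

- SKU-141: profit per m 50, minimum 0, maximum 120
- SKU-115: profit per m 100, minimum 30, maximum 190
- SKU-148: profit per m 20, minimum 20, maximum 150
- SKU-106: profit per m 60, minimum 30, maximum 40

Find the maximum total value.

Meeting every minimum uses 0+30+20+30 = 80 m, leaving 200.
Rank by profit per m: SKU-115 100 > SKU-106 60 > SKU-141 50 > SKU-148 20.
Give SKU-115 160 more to hit its cap of 190 → 40 left.
SKU-106 takes 10 more to reach its cap of 40 → 30 left.
Only 30 left; SKU-141 takes them to reach 30.
Total = 50×30 + 100×190 + 20×20 + 60×40 = 23300.

23300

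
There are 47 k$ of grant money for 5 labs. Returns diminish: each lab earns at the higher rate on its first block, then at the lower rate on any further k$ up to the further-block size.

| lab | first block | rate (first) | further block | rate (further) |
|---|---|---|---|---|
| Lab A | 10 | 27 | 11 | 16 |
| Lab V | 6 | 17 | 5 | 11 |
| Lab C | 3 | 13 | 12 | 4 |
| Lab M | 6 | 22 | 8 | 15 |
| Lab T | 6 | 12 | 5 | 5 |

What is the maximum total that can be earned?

875

Treat each block as its own option and order by rate: Lab A/T1 27 > Lab M/T1 22 > Lab V/T1 17 > Lab A/T2 16 > Lab M/T2 15 > Lab C/T1 13 > Lab T/T1 12 > Lab V/T2 11 > Lab T/T2 5 > Lab C/T2 4.
Lab A T1 at 27: fill all 10 — 37 left.
Lab M T1 at 22: fill all 6 — 31 left.
Lab V/T1 (17): +6 — 25 left.
Lab A/T2 (16): +11 — 14 left.
Lab M/T2 (15): +8 — 6 left.
Lab C/T1 (13): +3 — 3 left.
3 remain; put them into Lab T T1 at 12.
Total = 27×10 + 22×6 + 17×6 + 16×11 + 15×8 + 13×3 + 12×3 = 875.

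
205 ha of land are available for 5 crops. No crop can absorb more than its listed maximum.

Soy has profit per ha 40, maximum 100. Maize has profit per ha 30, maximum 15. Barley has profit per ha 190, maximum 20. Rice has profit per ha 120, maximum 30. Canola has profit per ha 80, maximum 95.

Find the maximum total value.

17400

Order the crops by profit per ha: Barley 190 > Rice 120 > Canola 80 > Soy 40 > Maize 30.
Give Barley 20 to hit its cap of 20 → 185 left.
Rice takes 30 to reach its cap of 30 → 155 left.
Canola: +95 to 95 (cap) → 60 left.
Only 60 left; Soy takes them to reach 60.
Total = 40×60 + 190×20 + 120×30 + 80×95 = 17400.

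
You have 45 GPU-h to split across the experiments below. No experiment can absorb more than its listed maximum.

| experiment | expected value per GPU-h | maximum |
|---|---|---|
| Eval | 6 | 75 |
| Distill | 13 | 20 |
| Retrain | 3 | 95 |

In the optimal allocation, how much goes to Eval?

Highest expected value per GPU-h first: Distill 13 > Eval 6 > Retrain 3.
Distill: +20 to 20 (cap) → 25 left.
Eval has room for 75 but only 25 remain, so it gets 25.

25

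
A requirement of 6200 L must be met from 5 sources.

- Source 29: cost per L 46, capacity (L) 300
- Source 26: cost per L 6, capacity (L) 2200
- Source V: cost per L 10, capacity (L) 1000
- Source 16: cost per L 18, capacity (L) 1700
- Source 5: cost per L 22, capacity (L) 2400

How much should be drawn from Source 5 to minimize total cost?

1300

Cheapest first:
Take 2200 from Source 26 at 6 → need 4000 more.
Source V at 10: take all 1000 L → 3000 still needed.
Source 16 (18): use full 1700 → 1300 L to go.
Take 1300 from Source 5 at 22 to finish.
Source 29: unused.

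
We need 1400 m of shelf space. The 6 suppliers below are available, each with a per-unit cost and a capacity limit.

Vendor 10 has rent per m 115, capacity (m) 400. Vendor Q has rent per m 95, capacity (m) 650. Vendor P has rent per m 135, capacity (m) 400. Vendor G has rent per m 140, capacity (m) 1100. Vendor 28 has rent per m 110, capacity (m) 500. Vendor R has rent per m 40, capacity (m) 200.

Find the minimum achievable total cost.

Fill from the cheapest supplier first.
Vendor R at 40: take all 200 m → 1200 still needed.
Take 650 from Vendor Q at 95 → need 550 more.
Take 500 from Vendor 28 at 110 → need 50 more.
Vendor 10 (115): take the remaining 50 → done.
Vendor P, Vendor G: unused.
Cost = 200×40 + 650×95 + 500×110 + 50×115 = 130500.

130500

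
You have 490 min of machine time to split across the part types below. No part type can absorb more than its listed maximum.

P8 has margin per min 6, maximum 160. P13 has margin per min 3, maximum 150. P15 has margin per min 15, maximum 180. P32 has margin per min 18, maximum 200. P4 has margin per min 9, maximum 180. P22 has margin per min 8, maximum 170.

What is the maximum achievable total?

7290

Rank by margin per min: P32 18 > P15 15 > P4 9 > P22 8 > P8 6 > P13 3.
P32 takes 200 to reach its cap of 200 — 290 left.
P15 takes 180 to reach its cap of 180 — 110 left.
Only 110 left; P4 takes them to reach 110.
Total = 15×180 + 18×200 + 9×110 = 7290.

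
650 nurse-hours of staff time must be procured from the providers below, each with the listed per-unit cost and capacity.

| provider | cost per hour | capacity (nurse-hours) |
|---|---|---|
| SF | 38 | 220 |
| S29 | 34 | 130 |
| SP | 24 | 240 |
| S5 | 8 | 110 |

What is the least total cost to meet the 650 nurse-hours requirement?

Use providers in increasing cost order.
S5 at 8: take all 110 nurse-hours ; 540 still needed.
SP at 24: take all 240 nurse-hours ; 300 still needed.
Take 130 from S29 at 34 ; need 170 more.
SF at 38: take 170 of its 220 ; requirement met.
Cost = 110×8 + 240×24 + 130×34 + 170×38 = 17520.

17520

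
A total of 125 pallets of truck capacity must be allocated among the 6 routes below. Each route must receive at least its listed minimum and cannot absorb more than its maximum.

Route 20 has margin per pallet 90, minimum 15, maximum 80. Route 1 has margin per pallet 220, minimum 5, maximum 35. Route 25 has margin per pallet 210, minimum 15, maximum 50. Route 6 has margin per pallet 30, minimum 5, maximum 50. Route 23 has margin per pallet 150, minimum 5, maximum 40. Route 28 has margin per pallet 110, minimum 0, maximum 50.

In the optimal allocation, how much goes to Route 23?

20

Meeting every minimum uses 15+5+15+5+5+0 = 45 pallets, leaving 80.
Order the routes by margin per pallet: Route 1 220 > Route 25 210 > Route 23 150 > Route 28 110 > Route 20 90 > Route 6 30.
Route 1: +30 to 35 (cap) → 50 left.
Route 25: +35 to 50 (cap) → 15 left.
Route 23: +15 (room for 35) → 20. Pool exhausted.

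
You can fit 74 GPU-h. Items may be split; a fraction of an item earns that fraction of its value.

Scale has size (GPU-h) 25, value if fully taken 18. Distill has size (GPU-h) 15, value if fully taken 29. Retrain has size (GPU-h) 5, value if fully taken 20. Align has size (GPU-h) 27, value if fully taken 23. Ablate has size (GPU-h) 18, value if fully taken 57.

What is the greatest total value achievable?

135.48

Sort by value density: Retrain 20/5≈4, Ablate 57/18≈3.17, Distill 29/15≈1.93, Align 23/27≈0.852, Scale 18/25≈0.72.
Retrain: take in full, 5 GPU-h for value 20 ; 69 left.
Take all of Ablate (18 GPU-h, value 57) ; 51 GPU-h left.
Take all of Distill (15 GPU-h, value 29) ; 36 GPU-h left.
Align: take in full, 27 GPU-h for value 23 ; 9 left.
9 GPU-h left: a 9/25 share of Scale gives 18×9/25 = 6.48.
Total value = 135.48.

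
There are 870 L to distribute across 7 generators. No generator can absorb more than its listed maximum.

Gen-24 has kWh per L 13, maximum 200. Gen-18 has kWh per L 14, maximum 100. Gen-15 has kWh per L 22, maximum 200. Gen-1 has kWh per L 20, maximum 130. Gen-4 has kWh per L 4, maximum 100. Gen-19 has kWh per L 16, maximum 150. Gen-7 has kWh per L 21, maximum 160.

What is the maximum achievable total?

15850

Order the generators by kWh per L: Gen-15 22 > Gen-7 21 > Gen-1 20 > Gen-19 16 > Gen-18 14 > Gen-24 13 > Gen-4 4.
Gen-15: +200 to 200 (cap) → 670 left.
Give Gen-7 160 to hit its cap of 160 → 510 left.
Give Gen-1 130 to hit its cap of 130 → 380 left.
Gen-19: +150 to 150 (cap) → 230 left.
Gen-18: +100 to 100 (cap) → 130 left.
Gen-24 has room for 200 but only 130 remain, so it gets 130.
Total = 13×130 + 14×100 + 22×200 + 20×130 + 16×150 + 21×160 = 15850.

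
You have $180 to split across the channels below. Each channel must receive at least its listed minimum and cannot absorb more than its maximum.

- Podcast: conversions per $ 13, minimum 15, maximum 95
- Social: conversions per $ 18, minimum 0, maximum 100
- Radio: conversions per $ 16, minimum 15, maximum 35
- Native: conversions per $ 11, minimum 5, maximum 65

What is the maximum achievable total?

Meeting every minimum uses 15+0+15+5 = 35 $, leaving 145.
Order the channels by conversions per $: Social 18 > Radio 16 > Podcast 13 > Native 11.
Social: +100 to 100 (cap) — 45 left.
Radio takes 20 more to reach its cap of 35 — 25 left.
Only 25 left; Podcast takes them to reach 40.
Total = 13×40 + 18×100 + 16×35 + 11×5 = 2935.

2935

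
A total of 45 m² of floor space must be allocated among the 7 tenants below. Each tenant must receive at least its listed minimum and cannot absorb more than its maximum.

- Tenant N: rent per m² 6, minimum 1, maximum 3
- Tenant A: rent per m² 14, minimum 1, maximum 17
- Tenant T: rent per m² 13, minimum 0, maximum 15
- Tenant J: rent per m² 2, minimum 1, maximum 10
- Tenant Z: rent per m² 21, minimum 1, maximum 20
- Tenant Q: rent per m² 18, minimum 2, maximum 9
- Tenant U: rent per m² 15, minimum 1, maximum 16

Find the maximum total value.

Meeting every minimum uses 1+1+0+1+1+2+1 = 7 m², leaving 38.
Rank by rent per m²: Tenant Z 21 > Tenant Q 18 > Tenant U 15 > Tenant A 14 > Tenant T 13 > Tenant N 6 > Tenant J 2.
Give Tenant Z 19 more to hit its cap of 20 ; 19 left.
Give Tenant Q 7 more to hit its cap of 9 ; 12 left.
Only 12 left; Tenant U takes them to reach 13.
Total = 6×1 + 14×1 + 2×1 + 21×20 + 18×9 + 15×13 = 799.

799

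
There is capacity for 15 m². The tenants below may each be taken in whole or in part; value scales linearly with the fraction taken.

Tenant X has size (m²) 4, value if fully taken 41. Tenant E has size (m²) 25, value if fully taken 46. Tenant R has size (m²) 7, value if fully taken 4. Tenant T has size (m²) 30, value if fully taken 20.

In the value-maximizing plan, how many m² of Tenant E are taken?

Best value per unit of size first: Tenant X 41/4≈10.2, Tenant E 46/25≈1.84, Tenant T 20/30≈0.667, Tenant R 4/7≈0.571.
Take all of Tenant X (4 m², value 41) ; 11 m² left.
11 m² left: a 11/25 share of Tenant E gives 46×11/25 = 20.24.

11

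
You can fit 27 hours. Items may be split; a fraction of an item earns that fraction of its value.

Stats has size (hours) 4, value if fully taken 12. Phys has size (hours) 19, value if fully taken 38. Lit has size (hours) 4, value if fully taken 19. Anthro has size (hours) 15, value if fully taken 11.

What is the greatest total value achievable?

69

Sort by value density: Lit 19/4≈4.75, Stats 12/4≈3, Phys 38/19≈2, Anthro 11/15≈0.733.
Lit: take in full, 4 hours for value 19 → 23 left.
Stats: take in full, 4 hours for value 12 → 19 left.
Take all of Phys (19 hours, value 38) → 0 hours left.
Total value = 69.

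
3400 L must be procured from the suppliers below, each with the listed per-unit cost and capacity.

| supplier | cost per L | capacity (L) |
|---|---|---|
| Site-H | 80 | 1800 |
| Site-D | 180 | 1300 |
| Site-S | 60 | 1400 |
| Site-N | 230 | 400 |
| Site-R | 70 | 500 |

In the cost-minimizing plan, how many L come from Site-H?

Use suppliers in increasing cost order.
Take 1400 from Site-S at 60 — need 2000 more.
Site-R (70): use full 500 — 1500 L to go.
Site-H at 80: take 1500 of its 1800 — requirement met.
Site-D, Site-N: unused.

1500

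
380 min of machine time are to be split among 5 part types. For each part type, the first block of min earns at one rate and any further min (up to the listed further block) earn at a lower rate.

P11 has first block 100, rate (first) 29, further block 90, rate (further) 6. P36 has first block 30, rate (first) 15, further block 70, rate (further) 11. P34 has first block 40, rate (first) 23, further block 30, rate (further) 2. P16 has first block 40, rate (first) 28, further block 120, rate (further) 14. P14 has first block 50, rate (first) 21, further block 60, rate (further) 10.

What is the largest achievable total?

8120

Rank every tier by rate: P11/T1 29 > P16/T1 28 > P34/T1 23 > P14/T1 21 > P36/T1 15 > P16/T2 14 > P36/T2 11 > P14/T2 10 > P11/T2 6 > P34/T2 2.
P11 T1 at 29: fill all 100 → 280 left.
P16/T1 (28): +40 → 240 left.
Fill P34 T1 block (40 at 23) → 200 left.
P14 T1 at 21: fill all 50 → 150 left.
P36 T1 at 15: fill all 30 → 120 left.
Fill P16 T2 block (120 at 14) → 0 left.
Total = 29×100 + 28×40 + 23×40 + 21×50 + 15×30 + 14×120 = 8120.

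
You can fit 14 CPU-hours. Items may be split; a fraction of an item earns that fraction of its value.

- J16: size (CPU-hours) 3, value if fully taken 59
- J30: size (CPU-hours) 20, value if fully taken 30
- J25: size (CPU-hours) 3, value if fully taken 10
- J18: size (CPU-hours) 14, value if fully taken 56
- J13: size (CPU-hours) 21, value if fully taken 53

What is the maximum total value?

Best value per unit of size first: J16 59/3≈19.7, J18 56/14≈4, J25 10/3≈3.33, J13 53/21≈2.52, J30 30/20≈1.5.
All 3 CPU-hours of J16 fit (value 59) — 11 remain.
Fill the last 11 CPU-hours with part of J18: 11/14 of it earns 44.
Total value = 103.

103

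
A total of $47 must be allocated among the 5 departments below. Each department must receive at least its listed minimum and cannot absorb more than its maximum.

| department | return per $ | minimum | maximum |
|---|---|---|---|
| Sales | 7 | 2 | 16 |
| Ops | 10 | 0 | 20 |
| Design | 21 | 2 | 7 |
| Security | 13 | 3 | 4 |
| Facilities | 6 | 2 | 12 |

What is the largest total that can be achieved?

509

Meeting every minimum uses 2+0+2+3+2 = 9 $, leaving 38.
Highest return per $ first: Design 21 > Security 13 > Ops 10 > Sales 7 > Facilities 6.
Design: +5 to 7 (cap) — 33 left.
Security: +1 to 4 (cap) — 32 left.
Ops takes 20 more to reach its cap of 20 — 12 left.
Sales has room for 14 more but only 12 remain, so it gets 14.
Total = 7×14 + 10×20 + 21×7 + 13×4 + 6×2 = 509.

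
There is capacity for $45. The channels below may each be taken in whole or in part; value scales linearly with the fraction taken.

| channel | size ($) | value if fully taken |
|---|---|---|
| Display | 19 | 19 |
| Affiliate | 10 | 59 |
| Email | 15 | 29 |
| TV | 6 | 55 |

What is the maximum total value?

157

Rank by value-to-size ratio: TV 55/6≈9.17, Affiliate 59/10≈5.9, Email 29/15≈1.93, Display 19/19≈1.
All 6 $ of TV fit (value 55) — 39 remain.
All 10 $ of Affiliate fit (value 59) — 29 remain.
All 15 $ of Email fit (value 29) — 14 remain.
Fill the last 14 $ with part of Display: 14/19 of it earns 14.
Total value = 157.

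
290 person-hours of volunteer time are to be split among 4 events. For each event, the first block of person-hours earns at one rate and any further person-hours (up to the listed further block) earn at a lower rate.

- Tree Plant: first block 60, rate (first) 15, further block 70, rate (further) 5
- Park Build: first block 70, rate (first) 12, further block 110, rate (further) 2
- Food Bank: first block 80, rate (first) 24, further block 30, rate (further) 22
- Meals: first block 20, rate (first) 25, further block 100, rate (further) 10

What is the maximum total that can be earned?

5120

Order all 8 blocks by rate: Meals/T1 25 > Food Bank/T1 24 > Food Bank/T2 22 > Tree Plant/T1 15 > Park Build/T1 12 > Meals/T2 10 > Tree Plant/T2 5 > Park Build/T2 2.
Meals T1 at 25: fill all 20 → 270 left.
Fill Food Bank T1 block (80 at 24) → 190 left.
Food Bank T2 at 22: fill all 30 → 160 left.
Tree Plant T1 at 15: fill all 60 → 100 left.
Fill Park Build T1 block (70 at 12) → 30 left.
30 remain; put them into Meals T2 at 10.
Total = 25×20 + 24×80 + 22×30 + 15×60 + 12×70 + 10×30 = 5120.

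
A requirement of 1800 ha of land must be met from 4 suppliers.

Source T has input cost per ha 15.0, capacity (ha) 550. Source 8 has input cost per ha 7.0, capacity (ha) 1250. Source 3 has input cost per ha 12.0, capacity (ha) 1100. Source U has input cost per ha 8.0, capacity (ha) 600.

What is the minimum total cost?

13150

Fill from the cheapest supplier first.
Take 1250 from Source 8 at 7.0 → need 550 more.
Source U at 8.0: take 550 of its 600 → requirement met.
Source 3, Source T: unused.
Cost = 1250×7.0 + 550×8.0 = 13150.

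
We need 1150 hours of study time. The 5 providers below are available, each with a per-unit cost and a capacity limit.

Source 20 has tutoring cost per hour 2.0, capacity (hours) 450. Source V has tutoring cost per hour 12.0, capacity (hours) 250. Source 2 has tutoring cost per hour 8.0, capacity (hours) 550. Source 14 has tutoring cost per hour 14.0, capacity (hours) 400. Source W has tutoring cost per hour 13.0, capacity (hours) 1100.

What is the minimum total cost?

7100

Cheapest first:
Take 450 from Source 20 at 2.0 ; need 700 more.
Source 2 (8.0): use full 550 ; 150 hours to go.
Source V (12.0): take the remaining 150 ; done.
Source W, Source 14: unused.
Cost = 450×2.0 + 550×8.0 + 150×12.0 = 7100.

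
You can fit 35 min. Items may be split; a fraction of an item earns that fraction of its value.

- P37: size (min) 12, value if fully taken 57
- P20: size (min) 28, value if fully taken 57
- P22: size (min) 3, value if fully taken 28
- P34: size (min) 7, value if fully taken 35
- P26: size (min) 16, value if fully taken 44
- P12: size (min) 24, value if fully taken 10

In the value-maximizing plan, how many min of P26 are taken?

13

Best value per unit of size first: P22 28/3≈9.33, P34 35/7≈5, P37 57/12≈4.75, P26 44/16≈2.75, P20 57/28≈2.04, P12 10/24≈0.417.
Take all of P22 (3 min, value 28) → 32 min left.
Take all of P34 (7 min, value 35) → 25 min left.
Take all of P37 (12 min, value 57) → 13 min left.
Fill the last 13 min with part of P26: 13/16 of it earns 35.75.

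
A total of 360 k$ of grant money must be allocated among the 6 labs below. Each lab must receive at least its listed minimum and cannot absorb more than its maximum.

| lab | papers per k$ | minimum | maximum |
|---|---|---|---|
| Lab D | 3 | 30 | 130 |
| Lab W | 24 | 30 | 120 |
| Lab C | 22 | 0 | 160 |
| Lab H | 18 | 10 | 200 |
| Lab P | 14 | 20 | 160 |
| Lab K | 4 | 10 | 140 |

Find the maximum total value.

Meeting every minimum uses 30+30+0+10+20+10 = 100 k$, leaving 260.
Highest papers per k$ first: Lab W 24 > Lab C 22 > Lab H 18 > Lab P 14 > Lab K 4 > Lab D 3.
Lab W takes 90 more to reach its cap of 120 → 170 left.
Give Lab C 160 more to hit its cap of 160 → 10 left.
Only 10 left; Lab H takes them to reach 20.
Total = 3×30 + 24×120 + 22×160 + 18×20 + 14×20 + 4×10 = 7170.

7170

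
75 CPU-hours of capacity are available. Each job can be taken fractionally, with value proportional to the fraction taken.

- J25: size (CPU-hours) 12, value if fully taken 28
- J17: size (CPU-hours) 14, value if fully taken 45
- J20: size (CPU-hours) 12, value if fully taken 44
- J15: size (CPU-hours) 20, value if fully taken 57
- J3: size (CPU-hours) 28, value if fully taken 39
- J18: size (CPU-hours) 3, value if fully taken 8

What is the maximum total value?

201.5

Rank by value-to-size ratio: J20 44/12≈3.67, J17 45/14≈3.21, J15 57/20≈2.85, J18 8/3≈2.67, J25 28/12≈2.33, J3 39/28≈1.39.
Take all of J20 (12 CPU-hours, value 44) ; 63 CPU-hours left.
Take all of J17 (14 CPU-hours, value 45) ; 49 CPU-hours left.
Take all of J15 (20 CPU-hours, value 57) ; 29 CPU-hours left.
Take all of J18 (3 CPU-hours, value 8) ; 26 CPU-hours left.
Take all of J25 (12 CPU-hours, value 28) ; 14 CPU-hours left.
14 CPU-hours left: a 14/28 share of J3 gives 39×14/28 = 19.5.
Total value = 201.5.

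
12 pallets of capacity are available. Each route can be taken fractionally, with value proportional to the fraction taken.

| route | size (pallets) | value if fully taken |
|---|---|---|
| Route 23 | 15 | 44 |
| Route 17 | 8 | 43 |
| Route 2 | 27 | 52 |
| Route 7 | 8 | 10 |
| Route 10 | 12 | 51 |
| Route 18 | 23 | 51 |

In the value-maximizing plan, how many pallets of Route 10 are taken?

4

Best value per unit of size first: Route 17 43/8≈5.38, Route 10 51/12≈4.25, Route 23 44/15≈2.93, Route 18 51/23≈2.22, Route 2 52/27≈1.93, Route 7 10/8≈1.25.
Take all of Route 17 (8 pallets, value 43) ; 4 pallets left.
Only 4 pallets remain; take 4/12 of Route 10 for value 51×4/12 = 17.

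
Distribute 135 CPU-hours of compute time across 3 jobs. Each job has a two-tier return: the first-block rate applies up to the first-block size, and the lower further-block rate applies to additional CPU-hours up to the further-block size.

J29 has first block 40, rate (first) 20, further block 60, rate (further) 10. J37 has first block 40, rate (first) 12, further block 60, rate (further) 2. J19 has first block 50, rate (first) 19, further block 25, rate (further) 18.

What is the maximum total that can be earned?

Treat each block as its own option and order by rate: J29/tier1 20 > J19/tier1 19 > J19/tier2 18 > J37/tier1 12 > J29/tier2 10 > J37/tier2 2.
J29 tier1 at 20: fill all 40 ; 95 left.
J19 tier1 at 19: fill all 50 ; 45 left.
J19 tier2 at 18: fill all 25 ; 20 left.
20 remain; put them into J37 tier1 at 12.
Total = 20×40 + 19×50 + 18×25 + 12×20 = 2440.

2440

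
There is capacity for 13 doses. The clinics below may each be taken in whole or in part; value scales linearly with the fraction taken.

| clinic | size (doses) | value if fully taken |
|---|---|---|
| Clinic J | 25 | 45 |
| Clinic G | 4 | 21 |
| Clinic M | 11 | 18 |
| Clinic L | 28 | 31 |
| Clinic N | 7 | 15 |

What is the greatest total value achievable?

Rank by value-to-size ratio: Clinic G 21/4≈5.25, Clinic N 15/7≈2.14, Clinic J 45/25≈1.8, Clinic M 18/11≈1.64, Clinic L 31/28≈1.11.
All 4 doses of Clinic G fit (value 21) ; 9 remain.
Take all of Clinic N (7 doses, value 15) ; 2 doses left.
Fill the last 2 doses with part of Clinic J: 2/25 of it earns 3.6.
Total value = 39.6.

39.6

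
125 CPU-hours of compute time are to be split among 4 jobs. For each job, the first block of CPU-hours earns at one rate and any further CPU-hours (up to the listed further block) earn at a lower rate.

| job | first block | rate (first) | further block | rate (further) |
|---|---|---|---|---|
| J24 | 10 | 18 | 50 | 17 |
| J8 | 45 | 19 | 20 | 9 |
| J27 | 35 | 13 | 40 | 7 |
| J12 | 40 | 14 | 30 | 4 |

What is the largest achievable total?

2165

Order all 8 blocks by rate: J8/first 19 > J24/first 18 > J24/second 17 > J12/first 14 > J27/first 13 > J8/second 9 > J27/second 7 > J12/second 4.
J8/first (19): +45 → 80 left.
Fill J24 first block (10 at 18) → 70 left.
J24 second at 17: fill all 50 → 20 left.
20 remain; put them into J12 first at 14.
Total = 19×45 + 18×10 + 17×50 + 14×20 = 2165.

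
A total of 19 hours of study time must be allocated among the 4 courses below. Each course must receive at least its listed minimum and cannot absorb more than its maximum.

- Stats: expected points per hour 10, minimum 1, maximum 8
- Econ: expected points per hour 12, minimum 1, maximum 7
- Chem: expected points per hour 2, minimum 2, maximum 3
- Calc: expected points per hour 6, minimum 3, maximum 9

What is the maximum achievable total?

176

Meeting every minimum uses 1+1+2+3 = 7 hours, leaving 12.
Highest expected points per hour first: Econ 12 > Stats 10 > Calc 6 > Chem 2.
Econ: +6 to 7 (cap) → 6 left.
Only 6 left; Stats takes them to reach 7.
Total = 10×7 + 12×7 + 2×2 + 6×3 = 176.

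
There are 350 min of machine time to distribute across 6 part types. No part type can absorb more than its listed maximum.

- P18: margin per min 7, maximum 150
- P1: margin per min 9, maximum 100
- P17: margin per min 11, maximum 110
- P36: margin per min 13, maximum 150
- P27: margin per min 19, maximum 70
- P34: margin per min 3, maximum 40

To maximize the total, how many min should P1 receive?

20

Highest margin per min first: P27 19 > P36 13 > P17 11 > P1 9 > P18 7 > P34 3.
Give P27 70 to hit its cap of 70 → 280 left.
P36 takes 150 to reach its cap of 150 → 130 left.
Give P17 110 to hit its cap of 110 → 20 left.
Only 20 left; P1 takes them to reach 20.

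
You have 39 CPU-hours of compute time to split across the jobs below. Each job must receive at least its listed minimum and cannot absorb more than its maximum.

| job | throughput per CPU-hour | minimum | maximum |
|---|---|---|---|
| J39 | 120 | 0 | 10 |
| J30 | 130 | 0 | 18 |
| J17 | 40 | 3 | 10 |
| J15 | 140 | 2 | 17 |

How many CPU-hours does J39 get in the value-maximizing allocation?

1

Meeting every minimum uses 0+0+3+2 = 5 CPU-hours, leaving 34.
Rank by throughput per CPU-hour: J15 140 > J30 130 > J39 120 > J17 40.
J15 takes 15 more to reach its cap of 17 → 19 left.
J30 takes 18 more to reach its cap of 18 → 1 left.
Only 1 left; J39 takes them to reach 1.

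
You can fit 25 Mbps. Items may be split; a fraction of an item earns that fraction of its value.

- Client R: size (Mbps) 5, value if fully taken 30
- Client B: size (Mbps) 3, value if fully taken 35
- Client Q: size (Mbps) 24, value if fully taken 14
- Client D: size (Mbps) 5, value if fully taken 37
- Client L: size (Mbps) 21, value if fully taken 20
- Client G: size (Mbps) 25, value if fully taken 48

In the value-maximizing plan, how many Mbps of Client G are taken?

12

Best value per unit of size first: Client B 35/3≈11.7, Client D 37/5≈7.4, Client R 30/5≈6, Client G 48/25≈1.92, Client L 20/21≈0.952, Client Q 14/24≈0.583.
Client B: take in full, 3 Mbps for value 35 ; 22 left.
Take all of Client D (5 Mbps, value 37) ; 17 Mbps left.
All 5 Mbps of Client R fit (value 30) ; 12 remain.
12 Mbps left: a 12/25 share of Client G gives 48×12/25 = 23.04.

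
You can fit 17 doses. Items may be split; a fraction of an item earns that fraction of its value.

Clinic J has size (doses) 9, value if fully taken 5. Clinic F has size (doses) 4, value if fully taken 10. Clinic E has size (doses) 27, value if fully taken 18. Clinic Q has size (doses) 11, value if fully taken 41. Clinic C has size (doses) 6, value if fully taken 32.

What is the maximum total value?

73

Sort by value density: Clinic C 32/6≈5.33, Clinic Q 41/11≈3.73, Clinic F 10/4≈2.5, Clinic E 18/27≈0.667, Clinic J 5/9≈0.556.
All 6 doses of Clinic C fit (value 32) → 11 remain.
Take all of Clinic Q (11 doses, value 41) → 0 doses left.
Total value = 73.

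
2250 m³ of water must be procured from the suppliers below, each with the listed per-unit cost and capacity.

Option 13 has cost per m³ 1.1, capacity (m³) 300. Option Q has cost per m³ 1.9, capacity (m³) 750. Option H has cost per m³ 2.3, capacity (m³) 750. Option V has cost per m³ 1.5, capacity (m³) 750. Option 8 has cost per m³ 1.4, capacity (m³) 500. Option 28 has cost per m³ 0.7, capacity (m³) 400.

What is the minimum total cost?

3005

Cheapest first:
Take 400 from Option 28 at 0.7 ; need 1850 more.
Option 13 (1.1): use full 300 ; 1550 m³ to go.
Option 8 (1.4): use full 500 ; 1050 m³ to go.
Take 750 from Option V at 1.5 ; need 300 more.
Option Q at 1.9: take 300 of its 750 ; requirement met.
Option H: unused.
Cost = 400×0.7 + 300×1.1 + 500×1.4 + 750×1.5 + 300×1.9 = 3005.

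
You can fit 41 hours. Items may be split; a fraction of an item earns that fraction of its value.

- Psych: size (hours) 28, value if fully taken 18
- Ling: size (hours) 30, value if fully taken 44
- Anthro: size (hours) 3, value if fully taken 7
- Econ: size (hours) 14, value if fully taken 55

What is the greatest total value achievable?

Sort by value density: Econ 55/14≈3.93, Anthro 7/3≈2.33, Ling 44/30≈1.47, Psych 18/28≈0.643.
Econ: take in full, 14 hours for value 55 ; 27 left.
Anthro: take in full, 3 hours for value 7 ; 24 left.
24 hours left: a 24/30 share of Ling gives 44×24/30 = 35.2.
Total value = 97.2.

97.2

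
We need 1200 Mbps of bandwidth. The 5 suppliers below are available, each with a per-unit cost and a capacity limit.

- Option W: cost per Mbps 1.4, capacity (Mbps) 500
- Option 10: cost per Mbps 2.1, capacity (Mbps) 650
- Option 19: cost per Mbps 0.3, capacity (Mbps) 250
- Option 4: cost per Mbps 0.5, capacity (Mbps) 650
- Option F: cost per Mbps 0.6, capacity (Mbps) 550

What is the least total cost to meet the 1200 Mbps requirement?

Use suppliers in increasing cost order.
Option 19 (0.3): use full 250 — 950 Mbps to go.
Take 650 from Option 4 at 0.5 — need 300 more.
Option F (0.6): take the remaining 300 — done.
Option W, Option 10: unused.
Cost = 250×0.3 + 650×0.5 + 300×0.6 = 580.

580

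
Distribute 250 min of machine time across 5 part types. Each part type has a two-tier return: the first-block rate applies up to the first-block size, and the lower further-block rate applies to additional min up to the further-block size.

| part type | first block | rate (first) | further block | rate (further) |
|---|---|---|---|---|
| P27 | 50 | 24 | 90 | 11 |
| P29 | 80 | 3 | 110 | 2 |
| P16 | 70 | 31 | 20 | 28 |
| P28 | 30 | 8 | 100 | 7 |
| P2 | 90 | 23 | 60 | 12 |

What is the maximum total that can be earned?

6240

Rank every tier by rate: P16/T1 31 > P16/T2 28 > P27/T1 24 > P2/T1 23 > P2/T2 12 > P27/T2 11 > P28/T1 8 > P28/T2 7 > P29/T1 3 > P29/T2 2.
P16/T1 (31): +70 ; 180 left.
P16 T2 at 28: fill all 20 ; 160 left.
P27 T1 at 24: fill all 50 ; 110 left.
P2/T1 (23): +90 ; 20 left.
20 remain; put them into P2 T2 at 12.
Total = 31×70 + 28×20 + 24×50 + 23×90 + 12×20 = 6240.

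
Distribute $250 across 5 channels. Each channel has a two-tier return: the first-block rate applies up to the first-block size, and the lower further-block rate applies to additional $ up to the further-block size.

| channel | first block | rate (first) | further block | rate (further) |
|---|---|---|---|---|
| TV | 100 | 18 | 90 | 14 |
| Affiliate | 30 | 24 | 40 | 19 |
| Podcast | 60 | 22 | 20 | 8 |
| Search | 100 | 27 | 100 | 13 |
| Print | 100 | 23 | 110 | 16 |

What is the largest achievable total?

Treat each block as its own option and order by rate: Search/first 27 > Affiliate/first 24 > Print/first 23 > Podcast/first 22 > Affiliate/second 19 > TV/first 18 > Print/second 16 > TV/second 14 > Search/second 13 > Podcast/second 8.
Fill Search first block (100 at 27) → 150 left.
Affiliate/first (24): +30 → 120 left.
Fill Print first block (100 at 23) → 20 left.
Podcast first at 22: only 20 left, fill 20.
Total = 27×100 + 24×30 + 23×100 + 22×20 = 6160.

6160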